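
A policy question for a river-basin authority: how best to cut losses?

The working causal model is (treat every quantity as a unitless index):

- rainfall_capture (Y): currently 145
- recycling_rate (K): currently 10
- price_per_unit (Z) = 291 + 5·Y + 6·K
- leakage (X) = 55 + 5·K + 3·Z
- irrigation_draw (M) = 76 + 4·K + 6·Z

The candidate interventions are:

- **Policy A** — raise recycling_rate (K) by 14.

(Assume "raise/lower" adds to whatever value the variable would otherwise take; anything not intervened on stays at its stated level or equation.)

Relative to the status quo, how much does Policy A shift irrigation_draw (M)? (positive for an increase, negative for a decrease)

560

Baseline:
  Y = 145
  K = 10
  Z = 291 + 5·145 + 6·10 = 1076
  M = 76 + 4·10 + 6·1076 = 6572
Policy A (K + 14):
  Y = 145
  K = 10 + 14 = 24
  Z = 291 + 5·145 + 6·24 = 1160
  M = 76 + 4·24 + 6·1160 = 7132
Change in M: 7132 − 6572 = 560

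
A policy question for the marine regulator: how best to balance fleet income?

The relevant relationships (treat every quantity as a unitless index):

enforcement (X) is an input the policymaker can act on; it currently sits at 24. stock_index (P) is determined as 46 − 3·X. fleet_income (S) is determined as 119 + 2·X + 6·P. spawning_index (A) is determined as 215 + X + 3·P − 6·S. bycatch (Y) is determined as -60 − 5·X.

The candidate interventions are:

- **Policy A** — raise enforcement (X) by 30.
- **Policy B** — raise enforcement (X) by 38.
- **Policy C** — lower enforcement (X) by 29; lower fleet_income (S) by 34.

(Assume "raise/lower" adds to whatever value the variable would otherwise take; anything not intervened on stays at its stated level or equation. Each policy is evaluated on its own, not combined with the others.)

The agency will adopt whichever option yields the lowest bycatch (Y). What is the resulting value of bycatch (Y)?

-370

Policy A (X + 30):
  X = 24 + 30 = 54
  Y = -60 − 5·54 = -330
Policy B (X + 38):
  X = 24 + 38 = 62
  Y = -60 − 5·62 = -370
Policy C (X − 29, S − 34):
  X = 24 − 29 = -5
  Y = -60 − 5·(-5) = -35
Comparing — Policy A: Y=-330, Policy B: Y=-370, Policy C: Y=-35. Lowest is -370 (Policy B).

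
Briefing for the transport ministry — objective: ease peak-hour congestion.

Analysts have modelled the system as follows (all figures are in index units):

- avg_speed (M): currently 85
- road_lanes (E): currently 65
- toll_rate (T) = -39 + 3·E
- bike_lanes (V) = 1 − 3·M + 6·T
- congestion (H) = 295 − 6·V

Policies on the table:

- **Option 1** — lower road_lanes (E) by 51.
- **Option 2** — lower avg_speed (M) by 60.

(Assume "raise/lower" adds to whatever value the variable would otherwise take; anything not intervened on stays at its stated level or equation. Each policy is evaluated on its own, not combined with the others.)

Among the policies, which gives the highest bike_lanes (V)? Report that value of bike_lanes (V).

Option 1 (E − 51):
  M = 85
  E = 65 − 51 = 14
  T = -39 + 3·14 = 3
  V = 1 − 3·85 + 6·3 = -236
Option 2 (M − 60):
  M = 85 − 60 = 25
  E = 65
  T = -39 + 3·65 = 156
  V = 1 − 3·25 + 6·156 = 862
Comparing — Option 1: V=-236, Option 2: V=862. Highest is 862 (Option 2).

862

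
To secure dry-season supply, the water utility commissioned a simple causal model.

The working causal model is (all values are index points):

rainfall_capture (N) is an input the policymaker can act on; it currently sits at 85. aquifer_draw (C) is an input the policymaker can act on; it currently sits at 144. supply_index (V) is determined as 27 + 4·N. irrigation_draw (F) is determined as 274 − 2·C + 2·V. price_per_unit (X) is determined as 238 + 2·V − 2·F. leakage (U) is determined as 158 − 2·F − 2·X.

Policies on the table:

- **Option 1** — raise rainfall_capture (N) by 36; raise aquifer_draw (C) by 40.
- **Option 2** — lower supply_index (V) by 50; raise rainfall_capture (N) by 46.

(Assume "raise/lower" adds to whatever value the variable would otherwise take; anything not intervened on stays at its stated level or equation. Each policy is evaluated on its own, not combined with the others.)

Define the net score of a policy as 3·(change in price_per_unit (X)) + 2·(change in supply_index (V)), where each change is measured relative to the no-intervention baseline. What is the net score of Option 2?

-536

Baseline:
  N = 85
  C = 144
  V = 27 + 4·85 = 367
  F = 274 − 2·144 + 2·367 = 720
  X = 238 + 2·367 − 2·720 = -468
Option 2 (V − 50, N + 46):
  N = 85 + 46 = 131
  C = 144
  V = 27 + 4·131 (−50 from intervention) = 501
  F = 274 − 2·144 + 2·501 = 988
  X = 238 + 2·501 − 2·988 = -736
ΔX = -736 − (-468) = -268; ΔV = 501 − 367 = 134
Score = 3·(-268) + 2·134 = -536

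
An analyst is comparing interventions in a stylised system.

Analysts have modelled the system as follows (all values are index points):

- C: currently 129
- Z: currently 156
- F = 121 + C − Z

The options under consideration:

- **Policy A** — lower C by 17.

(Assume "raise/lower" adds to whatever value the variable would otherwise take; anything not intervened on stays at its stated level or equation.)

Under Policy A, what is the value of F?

77

Policy A (C − 17):
  C = 129 − 17 = 112
  Z = 156
  F = 121 + 112 − 156 = 77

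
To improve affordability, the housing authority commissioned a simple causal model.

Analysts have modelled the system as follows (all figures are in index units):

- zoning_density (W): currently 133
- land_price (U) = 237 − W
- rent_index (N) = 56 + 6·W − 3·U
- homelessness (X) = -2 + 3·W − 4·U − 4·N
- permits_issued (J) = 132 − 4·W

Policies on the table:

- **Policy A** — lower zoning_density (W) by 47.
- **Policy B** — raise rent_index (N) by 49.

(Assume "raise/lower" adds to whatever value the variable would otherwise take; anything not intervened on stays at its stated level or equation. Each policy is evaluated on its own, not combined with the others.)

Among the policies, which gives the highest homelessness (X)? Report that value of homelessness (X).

-824

Policy A (W − 47):
  W = 133 − 47 = 86
  U = 237 − 86 = 151
  N = 56 + 6·86 − 3·151 = 119
  X = -2 + 3·86 − 4·151 − 4·119 = -824
Policy B (N + 49):
  W = 133
  U = 237 − 133 = 104
  N = 56 + 6·133 − 3·104 (+49 from intervention) = 591
  X = -2 + 3·133 − 4·104 − 4·591 = -2383
Comparing — Policy A: X=-824, Policy B: X=-2383. Highest is -824 (Policy A).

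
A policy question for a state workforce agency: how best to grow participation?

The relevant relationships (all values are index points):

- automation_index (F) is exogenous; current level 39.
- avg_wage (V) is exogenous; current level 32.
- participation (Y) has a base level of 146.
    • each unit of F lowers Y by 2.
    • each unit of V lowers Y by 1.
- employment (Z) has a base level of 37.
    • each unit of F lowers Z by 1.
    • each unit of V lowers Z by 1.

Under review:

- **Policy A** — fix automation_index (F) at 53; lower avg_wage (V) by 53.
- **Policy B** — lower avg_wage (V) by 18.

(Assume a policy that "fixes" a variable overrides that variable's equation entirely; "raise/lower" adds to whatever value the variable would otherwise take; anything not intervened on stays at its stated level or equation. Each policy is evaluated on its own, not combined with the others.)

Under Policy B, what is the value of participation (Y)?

Policy B (V − 18):
  F = 39
  V = 32 − 18 = 14
  Y = 146 − 2·39 − 14 = 54

54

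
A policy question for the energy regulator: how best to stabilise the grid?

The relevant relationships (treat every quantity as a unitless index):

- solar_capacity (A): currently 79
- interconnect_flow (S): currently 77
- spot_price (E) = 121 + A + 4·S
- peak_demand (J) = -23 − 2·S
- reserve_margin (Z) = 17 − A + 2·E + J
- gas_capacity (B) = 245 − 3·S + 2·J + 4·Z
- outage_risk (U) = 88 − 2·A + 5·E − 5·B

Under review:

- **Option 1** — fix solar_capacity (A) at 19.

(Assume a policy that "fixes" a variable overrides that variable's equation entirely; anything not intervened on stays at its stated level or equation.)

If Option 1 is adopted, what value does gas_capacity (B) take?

Option 1 (A := 19):
  A = 19
  S = 77
  E = 121 + 19 + 4·77 = 448
  J = -23 − 2·77 = -177
  Z = 17 − 19 + 2·448 + (-177) = 717
  B = 245 − 3·77 + 2·(-177) + 4·717 = 2528

2528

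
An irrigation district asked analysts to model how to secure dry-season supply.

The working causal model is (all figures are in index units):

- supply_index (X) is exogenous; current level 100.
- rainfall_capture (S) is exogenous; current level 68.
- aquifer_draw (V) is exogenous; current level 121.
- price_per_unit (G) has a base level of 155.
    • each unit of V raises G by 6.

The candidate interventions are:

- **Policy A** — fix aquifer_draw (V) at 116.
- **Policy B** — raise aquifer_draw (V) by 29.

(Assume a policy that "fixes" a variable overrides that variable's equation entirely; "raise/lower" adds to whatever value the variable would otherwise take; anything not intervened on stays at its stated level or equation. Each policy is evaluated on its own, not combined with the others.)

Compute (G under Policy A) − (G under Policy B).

Policy A (V := 116):
  V = 116
  G = 155 + 6·116 = 851
Policy B (V + 29):
  V = 121 + 29 = 150
  G = 155 + 6·150 = 1055
G: 851 − 1055 = -204

-204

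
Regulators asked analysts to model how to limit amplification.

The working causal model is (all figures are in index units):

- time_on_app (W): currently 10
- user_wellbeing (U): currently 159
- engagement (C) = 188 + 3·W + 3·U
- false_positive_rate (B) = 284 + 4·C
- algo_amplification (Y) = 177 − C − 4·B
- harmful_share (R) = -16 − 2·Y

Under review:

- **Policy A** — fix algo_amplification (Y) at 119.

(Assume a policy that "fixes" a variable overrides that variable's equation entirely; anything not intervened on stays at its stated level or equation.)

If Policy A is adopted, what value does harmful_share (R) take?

-254

Policy A (Y := 119):
  W = 10
  U = 159
  C = 188 + 3·10 + 3·159 = 695
  B = 284 + 4·695 = 3064
  Y = 119
  R = -16 − 2·119 = -254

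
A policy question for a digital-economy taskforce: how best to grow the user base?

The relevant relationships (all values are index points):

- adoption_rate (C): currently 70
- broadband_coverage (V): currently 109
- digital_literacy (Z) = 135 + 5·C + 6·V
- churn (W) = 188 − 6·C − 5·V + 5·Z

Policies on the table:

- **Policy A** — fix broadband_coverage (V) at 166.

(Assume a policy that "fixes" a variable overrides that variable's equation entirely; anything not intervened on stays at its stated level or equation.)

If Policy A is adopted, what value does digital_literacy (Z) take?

1481

Policy A (V := 166):
  C = 70
  V = 166
  Z = 135 + 5·70 + 6·166 = 1481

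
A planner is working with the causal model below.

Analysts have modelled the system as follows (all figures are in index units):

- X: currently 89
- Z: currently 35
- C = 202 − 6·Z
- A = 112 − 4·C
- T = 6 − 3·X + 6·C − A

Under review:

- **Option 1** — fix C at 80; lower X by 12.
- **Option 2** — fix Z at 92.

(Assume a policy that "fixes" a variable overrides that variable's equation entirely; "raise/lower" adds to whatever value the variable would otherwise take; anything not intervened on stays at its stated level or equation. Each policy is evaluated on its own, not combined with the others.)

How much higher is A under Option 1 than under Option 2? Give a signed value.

-1720

Option 1 (C := 80, X − 12):
  Z = 35
  C = 80
  A = 112 − 4·80 = -208
Option 2 (Z := 92):
  Z = 92
  C = 202 − 6·92 = -350
  A = 112 − 4·(-350) = 1512
A: -208 − 1512 = -1720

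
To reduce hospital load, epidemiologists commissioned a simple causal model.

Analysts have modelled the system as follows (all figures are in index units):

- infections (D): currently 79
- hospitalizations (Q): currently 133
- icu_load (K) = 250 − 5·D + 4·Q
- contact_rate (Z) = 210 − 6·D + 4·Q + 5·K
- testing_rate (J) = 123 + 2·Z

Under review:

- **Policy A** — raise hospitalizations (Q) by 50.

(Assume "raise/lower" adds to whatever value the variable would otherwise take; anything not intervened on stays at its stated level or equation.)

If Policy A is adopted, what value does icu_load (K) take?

587

Policy A (Q + 50):
  D = 79
  Q = 133 + 50 = 183
  K = 250 − 5·79 + 4·183 = 587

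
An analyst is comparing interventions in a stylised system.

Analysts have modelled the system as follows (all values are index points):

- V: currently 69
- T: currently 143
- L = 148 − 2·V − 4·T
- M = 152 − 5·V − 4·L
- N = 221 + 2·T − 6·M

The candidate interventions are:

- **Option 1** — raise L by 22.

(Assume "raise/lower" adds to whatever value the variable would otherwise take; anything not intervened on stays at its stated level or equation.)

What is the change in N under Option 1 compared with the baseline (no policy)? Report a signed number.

Baseline:
  V = 69
  T = 143
  L = 148 − 2·69 − 4·143 = -562
  M = 152 − 5·69 − 4·(-562) = 2055
  N = 221 + 2·143 − 6·2055 = -11823
Option 1 (L + 22):
  V = 69
  T = 143
  L = 148 − 2·69 − 4·143 (+22 from intervention) = -540
  M = 152 − 5·69 − 4·(-540) = 1967
  N = 221 + 2·143 − 6·1967 = -11295
Change in N: -11295 − (-11823) = 528

528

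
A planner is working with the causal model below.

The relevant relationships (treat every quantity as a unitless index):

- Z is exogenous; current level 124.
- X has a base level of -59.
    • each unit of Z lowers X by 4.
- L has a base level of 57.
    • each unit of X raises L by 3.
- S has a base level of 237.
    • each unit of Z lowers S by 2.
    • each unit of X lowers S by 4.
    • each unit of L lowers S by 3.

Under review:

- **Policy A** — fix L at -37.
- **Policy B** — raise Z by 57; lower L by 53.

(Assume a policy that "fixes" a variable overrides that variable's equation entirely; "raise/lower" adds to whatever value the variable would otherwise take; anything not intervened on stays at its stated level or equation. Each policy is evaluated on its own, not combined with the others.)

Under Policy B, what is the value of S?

Policy B (Z + 57, L − 53):
  Z = 124 + 57 = 181
  X = -59 − 4·181 = -783
  L = 57 + 3·(-783) (−53 from intervention) = -2345
  S = 237 − 2·181 − 4·(-783) − 3·(-2345) = 10042

10042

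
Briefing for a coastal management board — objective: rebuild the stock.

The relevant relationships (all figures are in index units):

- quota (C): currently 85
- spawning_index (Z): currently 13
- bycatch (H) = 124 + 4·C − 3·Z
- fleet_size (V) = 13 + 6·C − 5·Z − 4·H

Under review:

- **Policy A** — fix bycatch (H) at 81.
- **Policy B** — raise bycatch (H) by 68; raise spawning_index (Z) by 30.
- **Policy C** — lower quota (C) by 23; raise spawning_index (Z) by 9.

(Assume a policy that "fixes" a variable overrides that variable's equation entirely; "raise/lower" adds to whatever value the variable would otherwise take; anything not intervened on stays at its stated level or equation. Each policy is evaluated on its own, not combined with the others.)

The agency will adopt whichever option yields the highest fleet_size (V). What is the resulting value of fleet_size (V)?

Policy A (H := 81):
  C = 85
  Z = 13
  H = 81
  V = 13 + 6·85 − 5·13 − 4·81 = 134
Policy B (H + 68, Z + 30):
  C = 85
  Z = 13 + 30 = 43
  H = 124 + 4·85 − 3·43 (+68 from intervention) = 403
  V = 13 + 6·85 − 5·43 − 4·403 = -1304
Policy C (C − 23, Z + 9):
  C = 85 − 23 = 62
  Z = 13 + 9 = 22
  H = 124 + 4·62 − 3·22 = 306
  V = 13 + 6·62 − 5·22 − 4·306 = -949
Comparing — Policy A: V=134, Policy B: V=-1304, Policy C: V=-949. Highest is 134 (Policy A).

134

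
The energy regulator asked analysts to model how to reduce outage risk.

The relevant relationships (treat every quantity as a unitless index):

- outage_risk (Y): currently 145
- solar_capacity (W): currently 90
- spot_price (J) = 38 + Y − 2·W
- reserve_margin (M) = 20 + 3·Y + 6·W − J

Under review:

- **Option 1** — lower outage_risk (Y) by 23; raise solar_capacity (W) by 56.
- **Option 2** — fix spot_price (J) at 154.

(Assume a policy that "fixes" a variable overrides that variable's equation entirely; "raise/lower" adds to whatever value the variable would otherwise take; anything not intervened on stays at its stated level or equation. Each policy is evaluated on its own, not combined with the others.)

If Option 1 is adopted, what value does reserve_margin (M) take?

1394

Option 1 (Y − 23, W + 56):
  Y = 145 − 23 = 122
  W = 90 + 56 = 146
  J = 38 + 122 − 2·146 = -132
  M = 20 + 3·122 + 6·146 − (-132) = 1394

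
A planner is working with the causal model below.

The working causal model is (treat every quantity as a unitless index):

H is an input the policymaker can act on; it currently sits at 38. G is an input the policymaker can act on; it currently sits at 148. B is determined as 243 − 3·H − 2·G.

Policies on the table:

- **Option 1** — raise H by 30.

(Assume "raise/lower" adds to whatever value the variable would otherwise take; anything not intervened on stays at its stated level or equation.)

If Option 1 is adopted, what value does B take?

Option 1 (H + 30):
  H = 38 + 30 = 68
  G = 148
  B = 243 − 3·68 − 2·148 = -257

-257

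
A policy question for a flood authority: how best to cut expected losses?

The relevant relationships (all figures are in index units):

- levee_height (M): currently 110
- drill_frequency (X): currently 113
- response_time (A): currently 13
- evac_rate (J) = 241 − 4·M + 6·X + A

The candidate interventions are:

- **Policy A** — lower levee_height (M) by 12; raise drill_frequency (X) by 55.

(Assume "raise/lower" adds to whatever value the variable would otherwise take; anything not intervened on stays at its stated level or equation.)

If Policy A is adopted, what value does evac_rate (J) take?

870

Policy A (M − 12, X + 55):
  M = 110 − 12 = 98
  X = 113 + 55 = 168
  A = 13
  J = 241 − 4·98 + 6·168 + 13 = 870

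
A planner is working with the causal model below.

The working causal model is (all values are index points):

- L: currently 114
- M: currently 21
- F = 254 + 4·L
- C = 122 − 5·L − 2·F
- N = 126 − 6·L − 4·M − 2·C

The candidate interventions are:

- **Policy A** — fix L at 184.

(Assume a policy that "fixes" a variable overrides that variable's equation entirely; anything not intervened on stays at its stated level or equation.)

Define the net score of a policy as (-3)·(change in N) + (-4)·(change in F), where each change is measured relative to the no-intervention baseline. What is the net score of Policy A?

-5320

Baseline:
  L = 114
  M = 21
  F = 254 + 4·114 = 710
  C = 122 − 5·114 − 2·710 = -1868
  N = 126 − 6·114 − 4·21 − 2·(-1868) = 3094
Policy A (L := 184):
  L = 184
  M = 21
  F = 254 + 4·184 = 990
  C = 122 − 5·184 − 2·990 = -2778
  N = 126 − 6·184 − 4·21 − 2·(-2778) = 4494
ΔN = 4494 − 3094 = 1400; ΔF = 990 − 710 = 280
Score = (-3)·1400 + (-4)·280 = -5320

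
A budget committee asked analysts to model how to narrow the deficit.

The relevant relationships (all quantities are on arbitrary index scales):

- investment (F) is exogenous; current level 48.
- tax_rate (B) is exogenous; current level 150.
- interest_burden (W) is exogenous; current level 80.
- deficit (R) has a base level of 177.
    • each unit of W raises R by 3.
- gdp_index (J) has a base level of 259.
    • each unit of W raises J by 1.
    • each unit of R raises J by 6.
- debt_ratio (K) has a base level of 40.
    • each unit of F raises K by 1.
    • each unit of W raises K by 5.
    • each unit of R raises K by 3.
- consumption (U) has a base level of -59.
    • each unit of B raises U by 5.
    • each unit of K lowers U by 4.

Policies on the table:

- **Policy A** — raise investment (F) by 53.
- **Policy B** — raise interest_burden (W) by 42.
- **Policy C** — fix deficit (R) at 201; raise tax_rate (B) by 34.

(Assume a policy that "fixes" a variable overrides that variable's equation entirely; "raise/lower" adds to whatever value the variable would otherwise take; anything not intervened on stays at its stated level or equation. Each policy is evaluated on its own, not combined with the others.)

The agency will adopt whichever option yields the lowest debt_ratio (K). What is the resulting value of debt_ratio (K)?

1091

Policy A (F + 53):
  F = 48 + 53 = 101
  W = 80
  R = 177 + 3·80 = 417
  K = 40 + 101 + 5·80 + 3·417 = 1792
Policy B (W + 42):
  F = 48
  W = 80 + 42 = 122
  R = 177 + 3·122 = 543
  K = 40 + 48 + 5·122 + 3·543 = 2327
Policy C (R := 201, B + 34):
  F = 48
  W = 80
  R = 201
  K = 40 + 48 + 5·80 + 3·201 = 1091
Comparing — Policy A: K=1792, Policy B: K=2327, Policy C: K=1091. Lowest is 1091 (Policy C).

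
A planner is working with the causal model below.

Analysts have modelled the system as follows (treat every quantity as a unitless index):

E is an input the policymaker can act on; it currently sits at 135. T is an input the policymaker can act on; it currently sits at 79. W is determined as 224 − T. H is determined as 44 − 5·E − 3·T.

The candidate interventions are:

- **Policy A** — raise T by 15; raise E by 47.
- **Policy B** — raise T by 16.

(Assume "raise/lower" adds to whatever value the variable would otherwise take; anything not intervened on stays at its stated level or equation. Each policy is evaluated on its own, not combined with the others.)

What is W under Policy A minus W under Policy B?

Policy A (T + 15, E + 47):
  T = 79 + 15 = 94
  W = 224 − 94 = 130
Policy B (T + 16):
  T = 79 + 16 = 95
  W = 224 − 95 = 129
W: 130 − 129 = 1

1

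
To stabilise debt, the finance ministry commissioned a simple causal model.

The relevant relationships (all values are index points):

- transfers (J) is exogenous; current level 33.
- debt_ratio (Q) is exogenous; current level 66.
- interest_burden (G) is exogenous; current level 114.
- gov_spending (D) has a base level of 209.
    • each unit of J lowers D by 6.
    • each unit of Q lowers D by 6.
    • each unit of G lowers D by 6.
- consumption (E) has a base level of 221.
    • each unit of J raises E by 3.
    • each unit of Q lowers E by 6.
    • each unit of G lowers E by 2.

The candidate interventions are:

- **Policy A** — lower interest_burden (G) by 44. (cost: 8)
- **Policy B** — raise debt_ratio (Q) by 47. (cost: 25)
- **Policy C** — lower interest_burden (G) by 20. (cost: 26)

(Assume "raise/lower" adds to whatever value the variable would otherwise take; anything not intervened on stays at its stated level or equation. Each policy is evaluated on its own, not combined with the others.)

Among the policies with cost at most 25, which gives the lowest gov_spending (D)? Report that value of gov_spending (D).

Policy A (G − 44):
  J = 33
  Q = 66
  G = 114 − 44 = 70
  D = 209 − 6·33 − 6·66 − 6·70 = -805
Policy B (Q + 47):
  J = 33
  Q = 66 + 47 = 113
  G = 114
  D = 209 − 6·33 − 6·113 − 6·114 = -1351
Comparing — Policy A: D=-805, Policy B: D=-1351. Lowest is -1351 (Policy B).

-1351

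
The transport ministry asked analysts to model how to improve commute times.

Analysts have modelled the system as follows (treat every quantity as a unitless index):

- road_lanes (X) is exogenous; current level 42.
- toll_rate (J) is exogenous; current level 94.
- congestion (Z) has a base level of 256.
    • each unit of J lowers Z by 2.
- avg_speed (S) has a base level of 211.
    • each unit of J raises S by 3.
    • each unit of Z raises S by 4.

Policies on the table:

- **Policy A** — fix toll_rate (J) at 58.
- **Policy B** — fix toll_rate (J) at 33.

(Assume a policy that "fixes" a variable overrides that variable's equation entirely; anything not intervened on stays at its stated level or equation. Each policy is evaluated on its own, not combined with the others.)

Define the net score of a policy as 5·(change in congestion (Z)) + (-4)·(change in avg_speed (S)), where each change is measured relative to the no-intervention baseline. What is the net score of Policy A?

-360

Baseline:
  J = 94
  Z = 256 − 2·94 = 68
  S = 211 + 3·94 + 4·68 = 765
Policy A (J := 58):
  J = 58
  Z = 256 − 2·58 = 140
  S = 211 + 3·58 + 4·140 = 945
ΔZ = 140 − 68 = 72; ΔS = 945 − 765 = 180
Score = 5·72 + (-4)·180 = -360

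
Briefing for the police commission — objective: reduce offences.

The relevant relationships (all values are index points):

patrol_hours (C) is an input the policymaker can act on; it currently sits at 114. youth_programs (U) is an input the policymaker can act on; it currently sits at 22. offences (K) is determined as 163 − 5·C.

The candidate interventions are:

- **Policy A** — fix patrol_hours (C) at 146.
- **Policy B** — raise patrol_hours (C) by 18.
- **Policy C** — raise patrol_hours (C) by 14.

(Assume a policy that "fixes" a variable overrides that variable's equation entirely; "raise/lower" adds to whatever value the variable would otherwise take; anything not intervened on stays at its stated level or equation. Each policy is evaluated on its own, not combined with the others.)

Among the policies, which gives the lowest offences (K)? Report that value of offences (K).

-567

Policy A (C := 146):
  C = 146
  K = 163 − 5·146 = -567
Policy B (C + 18):
  C = 114 + 18 = 132
  K = 163 − 5·132 = -497
Policy C (C + 14):
  C = 114 + 14 = 128
  K = 163 − 5·128 = -477
Comparing — Policy A: K=-567, Policy B: K=-497, Policy C: K=-477. Lowest is -567 (Policy A).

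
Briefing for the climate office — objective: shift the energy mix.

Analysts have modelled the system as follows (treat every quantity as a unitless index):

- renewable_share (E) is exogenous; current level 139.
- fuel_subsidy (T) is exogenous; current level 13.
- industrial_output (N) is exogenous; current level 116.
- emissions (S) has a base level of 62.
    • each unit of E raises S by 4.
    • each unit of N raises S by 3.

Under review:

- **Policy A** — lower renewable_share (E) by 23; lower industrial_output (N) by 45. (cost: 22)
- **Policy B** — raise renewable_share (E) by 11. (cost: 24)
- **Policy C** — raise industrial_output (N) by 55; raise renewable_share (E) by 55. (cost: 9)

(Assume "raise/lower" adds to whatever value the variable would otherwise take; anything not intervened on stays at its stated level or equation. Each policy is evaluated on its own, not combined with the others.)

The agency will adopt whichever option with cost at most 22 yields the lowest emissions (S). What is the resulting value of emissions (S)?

Policy A (E − 23, N − 45):
  E = 139 − 23 = 116
  N = 116 − 45 = 71
  S = 62 + 4·116 + 3·71 = 739
Policy C (N + 55, E + 55):
  E = 139 + 55 = 194
  N = 116 + 55 = 171
  S = 62 + 4·194 + 3·171 = 1351
Comparing — Policy A: S=739, Policy C: S=1351. Lowest is 739 (Policy A).

739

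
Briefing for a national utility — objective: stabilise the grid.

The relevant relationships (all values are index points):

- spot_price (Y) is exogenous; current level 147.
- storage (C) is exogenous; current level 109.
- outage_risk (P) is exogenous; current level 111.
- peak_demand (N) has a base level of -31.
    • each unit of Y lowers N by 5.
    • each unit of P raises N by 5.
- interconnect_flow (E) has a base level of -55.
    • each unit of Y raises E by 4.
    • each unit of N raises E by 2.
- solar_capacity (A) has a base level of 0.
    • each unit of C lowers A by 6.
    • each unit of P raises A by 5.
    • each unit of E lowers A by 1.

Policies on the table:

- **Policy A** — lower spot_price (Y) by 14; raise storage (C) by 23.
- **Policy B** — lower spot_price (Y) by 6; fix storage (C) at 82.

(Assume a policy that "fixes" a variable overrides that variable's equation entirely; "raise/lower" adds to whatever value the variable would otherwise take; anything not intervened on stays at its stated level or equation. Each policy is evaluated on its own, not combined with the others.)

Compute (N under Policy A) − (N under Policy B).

Policy A (Y − 14, C + 23):
  Y = 147 − 14 = 133
  P = 111
  N = -31 − 5·133 + 5·111 = -141
Policy B (Y − 6, C := 82):
  Y = 147 − 6 = 141
  P = 111
  N = -31 − 5·141 + 5·111 = -181
N: -141 − (-181) = 40

40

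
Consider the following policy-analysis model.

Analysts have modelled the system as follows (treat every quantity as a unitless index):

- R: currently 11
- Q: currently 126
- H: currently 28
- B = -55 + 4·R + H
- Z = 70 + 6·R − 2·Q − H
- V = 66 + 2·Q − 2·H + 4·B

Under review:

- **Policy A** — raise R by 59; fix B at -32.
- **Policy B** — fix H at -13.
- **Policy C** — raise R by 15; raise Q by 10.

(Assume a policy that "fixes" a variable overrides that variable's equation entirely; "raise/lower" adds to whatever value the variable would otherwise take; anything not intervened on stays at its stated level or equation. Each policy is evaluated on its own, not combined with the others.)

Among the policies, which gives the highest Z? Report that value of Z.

Policy A (R + 59, B := -32):
  R = 11 + 59 = 70
  Q = 126
  H = 28
  Z = 70 + 6·70 − 2·126 − 28 = 210
Policy B (H := -13):
  R = 11
  Q = 126
  H = -13
  Z = 70 + 6·11 − 2·126 − (-13) = -103
Policy C (R + 15, Q + 10):
  R = 11 + 15 = 26
  Q = 126 + 10 = 136
  H = 28
  Z = 70 + 6·26 − 2·136 − 28 = -74
Comparing — Policy A: Z=210, Policy B: Z=-103, Policy C: Z=-74. Highest is 210 (Policy A).

210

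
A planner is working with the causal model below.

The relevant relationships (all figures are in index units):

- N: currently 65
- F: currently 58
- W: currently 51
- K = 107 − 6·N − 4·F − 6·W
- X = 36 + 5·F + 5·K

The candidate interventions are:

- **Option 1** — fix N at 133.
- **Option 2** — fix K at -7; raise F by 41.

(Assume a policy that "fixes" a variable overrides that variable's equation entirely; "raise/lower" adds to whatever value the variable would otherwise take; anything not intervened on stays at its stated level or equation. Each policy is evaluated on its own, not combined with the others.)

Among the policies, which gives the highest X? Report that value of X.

496

Option 1 (N := 133):
  N = 133
  F = 58
  W = 51
  K = 107 − 6·133 − 4·58 − 6·51 = -1229
  X = 36 + 5·58 + 5·(-1229) = -5819
Option 2 (K := -7, F + 41):
  N = 65
  F = 58 + 41 = 99
  W = 51
  K = -7
  X = 36 + 5·99 + 5·(-7) = 496
Comparing — Option 1: X=-5819, Option 2: X=496. Highest is 496 (Option 2).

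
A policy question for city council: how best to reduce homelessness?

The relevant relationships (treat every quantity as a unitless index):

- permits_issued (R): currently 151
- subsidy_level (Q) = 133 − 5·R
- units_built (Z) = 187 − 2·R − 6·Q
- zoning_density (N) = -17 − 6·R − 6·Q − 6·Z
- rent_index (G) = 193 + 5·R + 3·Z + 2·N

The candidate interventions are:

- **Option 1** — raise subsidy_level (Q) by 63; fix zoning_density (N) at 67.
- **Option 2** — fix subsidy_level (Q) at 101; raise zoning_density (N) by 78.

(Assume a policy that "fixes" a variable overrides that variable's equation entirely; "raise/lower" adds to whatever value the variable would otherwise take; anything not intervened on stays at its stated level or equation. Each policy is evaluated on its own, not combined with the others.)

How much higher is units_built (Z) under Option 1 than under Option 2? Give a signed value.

Option 1 (Q + 63, N := 67):
  R = 151
  Q = 133 − 5·151 (+63 from intervention) = -559
  Z = 187 − 2·151 − 6·(-559) = 3239
Option 2 (Q := 101, N + 78):
  R = 151
  Q = 101
  Z = 187 − 2·151 − 6·101 = -721
Z: 3239 − (-721) = 3960

3960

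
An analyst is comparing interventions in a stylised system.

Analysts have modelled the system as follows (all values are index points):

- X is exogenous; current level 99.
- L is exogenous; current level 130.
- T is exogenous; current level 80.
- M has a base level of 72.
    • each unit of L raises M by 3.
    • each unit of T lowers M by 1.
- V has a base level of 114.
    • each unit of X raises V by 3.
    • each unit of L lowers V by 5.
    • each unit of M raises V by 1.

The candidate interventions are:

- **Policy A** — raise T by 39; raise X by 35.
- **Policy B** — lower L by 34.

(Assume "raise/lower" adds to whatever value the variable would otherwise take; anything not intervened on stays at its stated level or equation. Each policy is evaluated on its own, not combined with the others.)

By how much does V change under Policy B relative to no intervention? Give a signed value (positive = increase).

68

Baseline:
  X = 99
  L = 130
  T = 80
  M = 72 + 3·130 − 80 = 382
  V = 114 + 3·99 − 5·130 + 382 = 143
Policy B (L − 34):
  X = 99
  L = 130 − 34 = 96
  T = 80
  M = 72 + 3·96 − 80 = 280
  V = 114 + 3·99 − 5·96 + 280 = 211
Change in V: 211 − 143 = 68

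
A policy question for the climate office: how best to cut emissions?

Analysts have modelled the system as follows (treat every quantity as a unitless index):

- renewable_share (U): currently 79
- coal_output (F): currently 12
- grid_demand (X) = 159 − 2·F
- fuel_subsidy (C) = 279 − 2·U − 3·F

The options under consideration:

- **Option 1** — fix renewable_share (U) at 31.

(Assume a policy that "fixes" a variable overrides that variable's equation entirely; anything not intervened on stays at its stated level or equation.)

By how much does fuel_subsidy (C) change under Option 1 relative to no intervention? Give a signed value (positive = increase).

Baseline:
  U = 79
  F = 12
  C = 279 − 2·79 − 3·12 = 85
Option 1 (U := 31):
  U = 31
  F = 12
  C = 279 − 2·31 − 3·12 = 181
Change in C: 181 − 85 = 96

96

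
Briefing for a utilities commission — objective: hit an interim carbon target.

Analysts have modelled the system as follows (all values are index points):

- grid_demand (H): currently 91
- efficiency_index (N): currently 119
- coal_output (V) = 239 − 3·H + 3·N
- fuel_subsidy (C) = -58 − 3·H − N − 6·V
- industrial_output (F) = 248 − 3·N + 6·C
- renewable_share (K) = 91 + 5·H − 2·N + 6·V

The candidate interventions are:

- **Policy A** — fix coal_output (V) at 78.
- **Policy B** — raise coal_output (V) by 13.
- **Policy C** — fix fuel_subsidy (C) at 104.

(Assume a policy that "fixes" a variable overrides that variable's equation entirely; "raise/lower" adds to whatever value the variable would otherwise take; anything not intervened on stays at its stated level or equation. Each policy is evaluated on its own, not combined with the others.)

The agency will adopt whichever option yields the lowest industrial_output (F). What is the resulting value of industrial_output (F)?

Policy A (V := 78):
  H = 91
  N = 119
  V = 78
  C = -58 − 3·91 − 119 − 6·78 = -918
  F = 248 − 3·119 + 6·(-918) = -5617
Policy B (V + 13):
  H = 91
  N = 119
  V = 239 − 3·91 + 3·119 (+13 from intervention) = 336
  C = -58 − 3·91 − 119 − 6·336 = -2466
  F = 248 − 3·119 + 6·(-2466) = -14905
Policy C (C := 104):
  H = 91
  N = 119
  V = 239 − 3·91 + 3·119 = 323
  C = 104
  F = 248 − 3·119 + 6·104 = 515
Comparing — Policy A: F=-5617, Policy B: F=-14905, Policy C: F=515. Lowest is -14905 (Policy B).

-14905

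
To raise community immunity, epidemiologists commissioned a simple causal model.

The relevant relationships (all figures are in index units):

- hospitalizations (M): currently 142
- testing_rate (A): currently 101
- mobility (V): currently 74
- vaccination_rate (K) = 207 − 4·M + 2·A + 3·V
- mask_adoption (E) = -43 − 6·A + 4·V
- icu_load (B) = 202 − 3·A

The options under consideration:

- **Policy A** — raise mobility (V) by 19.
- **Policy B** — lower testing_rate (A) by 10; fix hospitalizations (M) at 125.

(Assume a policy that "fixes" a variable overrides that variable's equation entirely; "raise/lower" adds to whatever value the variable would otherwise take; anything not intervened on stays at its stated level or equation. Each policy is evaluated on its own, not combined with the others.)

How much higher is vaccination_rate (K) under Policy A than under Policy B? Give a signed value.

9

Policy A (V + 19):
  M = 142
  A = 101
  V = 74 + 19 = 93
  K = 207 − 4·142 + 2·101 + 3·93 = 120
Policy B (A − 10, M := 125):
  M = 125
  A = 101 − 10 = 91
  V = 74
  K = 207 − 4·125 + 2·91 + 3·74 = 111
K: 120 − 111 = 9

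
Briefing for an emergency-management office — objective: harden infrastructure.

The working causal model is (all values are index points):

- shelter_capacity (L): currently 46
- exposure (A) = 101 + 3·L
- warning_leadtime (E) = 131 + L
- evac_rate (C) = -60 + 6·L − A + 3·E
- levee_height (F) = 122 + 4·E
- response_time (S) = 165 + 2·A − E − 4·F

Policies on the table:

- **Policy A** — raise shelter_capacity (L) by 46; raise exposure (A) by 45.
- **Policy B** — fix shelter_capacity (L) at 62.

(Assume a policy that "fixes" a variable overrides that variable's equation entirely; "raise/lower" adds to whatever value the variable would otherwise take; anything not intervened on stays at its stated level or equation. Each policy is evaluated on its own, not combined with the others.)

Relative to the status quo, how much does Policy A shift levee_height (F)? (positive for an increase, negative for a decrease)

Baseline:
  L = 46
  E = 131 + 46 = 177
  F = 122 + 4·177 = 830
Policy A (L + 46, A + 45):
  L = 46 + 46 = 92
  E = 131 + 92 = 223
  F = 122 + 4·223 = 1014
Change in F: 1014 − 830 = 184

184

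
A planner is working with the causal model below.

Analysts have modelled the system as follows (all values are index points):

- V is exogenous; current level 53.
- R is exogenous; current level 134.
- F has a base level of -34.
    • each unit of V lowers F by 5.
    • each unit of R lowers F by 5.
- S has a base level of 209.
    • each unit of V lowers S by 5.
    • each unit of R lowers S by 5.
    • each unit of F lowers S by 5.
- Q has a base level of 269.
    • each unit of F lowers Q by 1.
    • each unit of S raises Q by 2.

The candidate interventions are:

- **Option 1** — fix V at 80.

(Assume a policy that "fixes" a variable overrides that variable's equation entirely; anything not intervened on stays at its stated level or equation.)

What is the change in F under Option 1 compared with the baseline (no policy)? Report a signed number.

Baseline:
  V = 53
  R = 134
  F = -34 − 5·53 − 5·134 = -969
Option 1 (V := 80):
  V = 80
  R = 134
  F = -34 − 5·80 − 5·134 = -1104
Change in F: -1104 − (-969) = -135

-135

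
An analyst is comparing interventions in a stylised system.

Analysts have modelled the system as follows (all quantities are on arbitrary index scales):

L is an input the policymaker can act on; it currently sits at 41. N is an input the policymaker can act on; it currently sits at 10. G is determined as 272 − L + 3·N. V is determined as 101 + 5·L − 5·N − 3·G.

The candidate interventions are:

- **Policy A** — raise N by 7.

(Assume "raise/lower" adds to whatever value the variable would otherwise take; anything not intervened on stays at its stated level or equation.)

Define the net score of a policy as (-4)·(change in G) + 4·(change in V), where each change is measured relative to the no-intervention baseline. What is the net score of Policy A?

Baseline:
  L = 41
  N = 10
  G = 272 − 41 + 3·10 = 261
  V = 101 + 5·41 − 5·10 − 3·261 = -527
Policy A (N + 7):
  L = 41
  N = 10 + 7 = 17
  G = 272 − 41 + 3·17 = 282
  V = 101 + 5·41 − 5·17 − 3·282 = -625
ΔG = 282 − 261 = 21; ΔV = -625 − (-527) = -98
Score = (-4)·21 + 4·(-98) = -476

-476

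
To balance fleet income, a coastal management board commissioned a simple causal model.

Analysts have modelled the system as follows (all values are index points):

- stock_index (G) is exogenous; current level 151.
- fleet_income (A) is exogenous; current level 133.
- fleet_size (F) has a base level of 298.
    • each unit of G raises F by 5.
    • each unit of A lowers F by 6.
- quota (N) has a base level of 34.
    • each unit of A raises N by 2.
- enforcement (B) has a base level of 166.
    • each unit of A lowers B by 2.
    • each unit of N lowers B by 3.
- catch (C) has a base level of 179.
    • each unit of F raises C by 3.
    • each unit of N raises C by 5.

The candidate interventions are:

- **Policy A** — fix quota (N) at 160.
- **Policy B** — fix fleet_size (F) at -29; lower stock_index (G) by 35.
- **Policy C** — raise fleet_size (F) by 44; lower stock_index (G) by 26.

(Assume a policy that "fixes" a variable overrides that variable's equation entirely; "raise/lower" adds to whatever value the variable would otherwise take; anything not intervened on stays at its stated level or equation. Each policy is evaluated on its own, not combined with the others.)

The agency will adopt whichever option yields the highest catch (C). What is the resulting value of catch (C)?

2186

Policy A (N := 160):
  G = 151
  A = 133
  F = 298 + 5·151 − 6·133 = 255
  N = 160
  C = 179 + 3·255 + 5·160 = 1744
Policy B (F := -29, G − 35):
  G = 151 − 35 = 116
  A = 133
  F = -29
  N = 34 + 2·133 = 300
  C = 179 + 3·(-29) + 5·300 = 1592
Policy C (F + 44, G − 26):
  G = 151 − 26 = 125
  A = 133
  F = 298 + 5·125 − 6·133 (+44 from intervention) = 169
  N = 34 + 2·133 = 300
  C = 179 + 3·169 + 5·300 = 2186
Comparing — Policy A: C=1744, Policy B: C=1592, Policy C: C=2186. Highest is 2186 (Policy C).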